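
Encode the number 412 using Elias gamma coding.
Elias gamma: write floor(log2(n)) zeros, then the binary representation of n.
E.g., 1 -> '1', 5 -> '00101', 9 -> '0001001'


num_bits = floor(log2(412)) + 1 = 9
leading_zeros = num_bits - 1 = 8
binary(412) = 110011100

Elias gamma(412) = '00000000' + '110011100' = 00000000110011100 (17 bits)


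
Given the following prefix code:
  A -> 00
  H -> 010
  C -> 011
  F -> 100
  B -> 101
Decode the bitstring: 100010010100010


Decoding step by step:
Bits 100 -> F
Bits 010 -> H
Bits 010 -> H
Bits 100 -> F
Bits 010 -> H


Decoded message: FHHFH


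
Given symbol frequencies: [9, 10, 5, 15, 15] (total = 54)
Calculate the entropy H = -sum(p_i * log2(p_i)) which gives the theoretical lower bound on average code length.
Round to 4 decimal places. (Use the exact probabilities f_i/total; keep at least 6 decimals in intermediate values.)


Per-symbol terms -p_i * log2(p_i) with p_i = f_i/54:
  p = 9/54 = 0.166667: log2(p) = -2.584963, -p*log2(p) = 0.430827
  p = 10/54 = 0.185185: log2(p) = -2.432959, -p*log2(p) = 0.450548
  p = 5/54 = 0.092593: log2(p) = -3.432959, -p*log2(p) = 0.317867
  p = 15/54 = 0.277778: log2(p) = -1.847997, -p*log2(p) = 0.513332
  p = 15/54 = 0.277778: log2(p) = -1.847997, -p*log2(p) = 0.513332
H = 0.430827 + 0.450548 + 0.317867 + 0.513332 + 0.513332 = 2.225906

H = 2.2259 bits/symbol


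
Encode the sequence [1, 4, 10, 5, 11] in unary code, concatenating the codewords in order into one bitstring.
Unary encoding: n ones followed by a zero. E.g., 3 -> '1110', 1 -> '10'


Encode each number as n ones followed by a terminating 0:
  1 -> 10 (2 bits)
  4 -> 11110 (5 bits)
  10 -> 11111111110 (11 bits)
  5 -> 111110 (6 bits)
  11 -> 111111111110 (12 bits)
Total length = 2 + 5 + 11 + 6 + 12 = 36 bits.

Unary([1, 4, 10, 5, 11]) = 101111011111111110111110111111111110 (36 bits)


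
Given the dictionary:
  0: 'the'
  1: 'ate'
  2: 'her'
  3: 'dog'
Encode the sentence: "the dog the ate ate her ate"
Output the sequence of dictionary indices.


Look up each word in the dictionary:
  'the' -> 0
  'dog' -> 3
  'the' -> 0
  'ate' -> 1
  'ate' -> 1
  'her' -> 2
  'ate' -> 1

Encoded: [0, 3, 0, 1, 1, 2, 1]


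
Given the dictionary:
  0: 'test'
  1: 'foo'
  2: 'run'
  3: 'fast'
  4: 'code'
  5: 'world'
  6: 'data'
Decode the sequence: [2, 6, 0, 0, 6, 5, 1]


Look up each index in the dictionary:
  2 -> 'run'
  6 -> 'data'
  0 -> 'test'
  0 -> 'test'
  6 -> 'data'
  5 -> 'world'
  1 -> 'foo'

Decoded: "run data test test data world foo"


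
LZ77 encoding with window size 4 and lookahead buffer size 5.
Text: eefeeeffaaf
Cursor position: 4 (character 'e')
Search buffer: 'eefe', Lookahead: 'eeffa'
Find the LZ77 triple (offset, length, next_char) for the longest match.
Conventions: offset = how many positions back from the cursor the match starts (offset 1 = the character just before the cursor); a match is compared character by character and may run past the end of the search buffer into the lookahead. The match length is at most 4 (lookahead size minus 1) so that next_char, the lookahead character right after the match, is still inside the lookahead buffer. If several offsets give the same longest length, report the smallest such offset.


Try each offset into the search buffer:
  offset=1 (pos 3, char 'e'): match length 2
  offset=2 (pos 2, char 'f'): match length 0
  offset=3 (pos 1, char 'e'): match length 1
  offset=4 (pos 0, char 'e'): match length 3
Longest match has length 3 at offset 4.
next_char = character at position 4 + 3 = 7 -> 'f'

Best match: offset=4, length=3 (matching 'eef' starting at position 0)
LZ77 triple: (4, 3, 'f')


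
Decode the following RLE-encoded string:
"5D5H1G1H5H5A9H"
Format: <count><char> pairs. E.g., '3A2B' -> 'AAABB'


Expanding each <count><char> pair:
  5D -> 'DDDDD'
  5H -> 'HHHHH'
  1G -> 'G'
  1H -> 'H'
  5H -> 'HHHHH'
  5A -> 'AAAAA'
  9H -> 'HHHHHHHHH'

Decoded = DDDDDHHHHHGHHHHHHAAAAAHHHHHHHHH


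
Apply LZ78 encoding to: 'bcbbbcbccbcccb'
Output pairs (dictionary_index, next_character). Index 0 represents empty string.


LZ78 encoding steps:
Dictionary: {0: ''}
Step 1: w='' (idx 0), next='b' -> output (0, 'b'), add 'b' as idx 1
Step 2: w='' (idx 0), next='c' -> output (0, 'c'), add 'c' as idx 2
Step 3: w='b' (idx 1), next='b' -> output (1, 'b'), add 'bb' as idx 3
Step 4: w='b' (idx 1), next='c' -> output (1, 'c'), add 'bc' as idx 4
Step 5: w='bc' (idx 4), next='c' -> output (4, 'c'), add 'bcc' as idx 5
Step 6: w='bcc' (idx 5), next='c' -> output (5, 'c'), add 'bccc' as idx 6
Step 7: w='b' (idx 1), end of input -> output (1, '')


Encoded: [(0, 'b'), (0, 'c'), (1, 'b'), (1, 'c'), (4, 'c'), (5, 'c'), (1, '')]


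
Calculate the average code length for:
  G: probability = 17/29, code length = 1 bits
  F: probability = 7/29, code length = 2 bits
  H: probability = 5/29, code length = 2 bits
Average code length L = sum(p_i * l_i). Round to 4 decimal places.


Weighted contributions p_i * l_i:
  G: (17/29) * 1 = 17/29
  F: (7/29) * 2 = 14/29
  H: (5/29) * 2 = 10/29
Sum = (17 + 14 + 10)/29 = 41/29

L = 41/29 = 1.4138 bits/symbol


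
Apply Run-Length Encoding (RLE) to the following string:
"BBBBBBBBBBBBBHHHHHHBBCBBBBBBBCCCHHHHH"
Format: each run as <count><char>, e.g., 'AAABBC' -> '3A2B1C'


Scanning runs left to right:
  i=0: run of 'B' x 13 -> '13B'
  i=13: run of 'H' x 6 -> '6H'
  i=19: run of 'B' x 2 -> '2B'
  i=21: run of 'C' x 1 -> '1C'
  i=22: run of 'B' x 7 -> '7B'
  i=29: run of 'C' x 3 -> '3C'
  i=32: run of 'H' x 5 -> '5H'

RLE = 13B6H2B1C7B3C5H


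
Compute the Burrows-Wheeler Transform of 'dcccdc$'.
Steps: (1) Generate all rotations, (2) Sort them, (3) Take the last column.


Rotations (sorted):
  0: $dcccdc -> last char: c
  1: c$dcccd -> last char: d
  2: cccdc$d -> last char: d
  3: ccdc$dc -> last char: c
  4: cdc$dcc -> last char: c
  5: dc$dccc -> last char: c
  6: dcccdc$ -> last char: $


BWT = cddccc$


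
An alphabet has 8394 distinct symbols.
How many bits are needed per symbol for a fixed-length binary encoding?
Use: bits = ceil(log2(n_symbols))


log2(8394) = 13.0351
Bracket: 2^13 = 8192 < 8394 <= 2^14 = 16384
So ceil(log2(8394)) = 14

bits = ceil(log2(8394)) = ceil(13.0351) = 14 bits


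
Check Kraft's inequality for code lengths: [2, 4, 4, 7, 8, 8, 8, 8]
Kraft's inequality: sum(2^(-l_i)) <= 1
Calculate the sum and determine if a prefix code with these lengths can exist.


Sum = 2^(-2) + 2^(-4) + 2^(-4) + 2^(-7) + 2^(-8) + 2^(-8) + 2^(-8) + 2^(-8)
    = 0.25 + 0.0625 + 0.0625 + 0.0078125 + 0.00390625 + 0.00390625 + 0.00390625 + 0.00390625
    = 102/256 = 0.3984375
Since 0.3984375 <= 1, Kraft's inequality IS satisfied.
A prefix code with these lengths CAN exist.

Kraft sum = 0.3984375. Satisfied.


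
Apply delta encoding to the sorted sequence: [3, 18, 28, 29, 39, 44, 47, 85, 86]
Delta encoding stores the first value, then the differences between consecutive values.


First value: 3
Deltas:
  18 - 3 = 15
  28 - 18 = 10
  29 - 28 = 1
  39 - 29 = 10
  44 - 39 = 5
  47 - 44 = 3
  85 - 47 = 38
  86 - 85 = 1


Delta encoded: [3, 15, 10, 1, 10, 5, 3, 38, 1]


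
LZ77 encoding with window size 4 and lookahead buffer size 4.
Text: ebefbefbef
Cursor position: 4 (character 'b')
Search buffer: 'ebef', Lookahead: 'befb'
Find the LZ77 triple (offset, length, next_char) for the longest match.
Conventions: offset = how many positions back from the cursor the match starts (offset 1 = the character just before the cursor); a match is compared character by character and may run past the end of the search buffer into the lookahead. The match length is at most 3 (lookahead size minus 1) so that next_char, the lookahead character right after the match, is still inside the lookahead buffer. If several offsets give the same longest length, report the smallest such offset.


Try each offset into the search buffer:
  offset=1 (pos 3, char 'f'): match length 0
  offset=2 (pos 2, char 'e'): match length 0
  offset=3 (pos 1, char 'b'): match length 3
  offset=4 (pos 0, char 'e'): match length 0
Longest match has length 3 at offset 3.
next_char = character at position 4 + 3 = 7 -> 'b'

Best match: offset=3, length=3 (matching 'bef' starting at position 1)
LZ77 triple: (3, 3, 'b')


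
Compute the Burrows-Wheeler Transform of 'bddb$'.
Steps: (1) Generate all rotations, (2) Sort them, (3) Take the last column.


Rotations (sorted):
  0: $bddb -> last char: b
  1: b$bdd -> last char: d
  2: bddb$ -> last char: $
  3: db$bd -> last char: d
  4: ddb$b -> last char: b


BWT = bd$db


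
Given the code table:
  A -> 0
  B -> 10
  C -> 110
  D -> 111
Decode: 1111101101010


Decoding:
111 -> D
110 -> C
110 -> C
10 -> B
10 -> B


Result: DCCBB


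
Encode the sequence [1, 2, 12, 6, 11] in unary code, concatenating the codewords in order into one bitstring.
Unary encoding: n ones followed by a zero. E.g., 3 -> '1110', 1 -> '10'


Encode each number as n ones followed by a terminating 0:
  1 -> 10 (2 bits)
  2 -> 110 (3 bits)
  12 -> 1111111111110 (13 bits)
  6 -> 1111110 (7 bits)
  11 -> 111111111110 (12 bits)
Total length = 2 + 3 + 13 + 7 + 12 = 37 bits.

Unary([1, 2, 12, 6, 11]) = 1011011111111111101111110111111111110 (37 bits)


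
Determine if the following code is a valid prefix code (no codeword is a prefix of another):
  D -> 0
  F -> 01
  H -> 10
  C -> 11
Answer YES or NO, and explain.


Checking each pair (does one codeword prefix another?):
  D='0' vs F='01': prefix -- VIOLATION

NO -- this is NOT a valid prefix code. D (0) is a prefix of F (01).


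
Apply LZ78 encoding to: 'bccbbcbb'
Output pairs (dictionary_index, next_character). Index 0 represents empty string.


LZ78 encoding steps:
Dictionary: {0: ''}
Step 1: w='' (idx 0), next='b' -> output (0, 'b'), add 'b' as idx 1
Step 2: w='' (idx 0), next='c' -> output (0, 'c'), add 'c' as idx 2
Step 3: w='c' (idx 2), next='b' -> output (2, 'b'), add 'cb' as idx 3
Step 4: w='b' (idx 1), next='c' -> output (1, 'c'), add 'bc' as idx 4
Step 5: w='b' (idx 1), next='b' -> output (1, 'b'), add 'bb' as idx 5


Encoded: [(0, 'b'), (0, 'c'), (2, 'b'), (1, 'c'), (1, 'b')]


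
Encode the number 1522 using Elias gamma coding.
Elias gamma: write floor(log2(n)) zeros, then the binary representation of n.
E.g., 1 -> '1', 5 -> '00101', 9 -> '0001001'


num_bits = floor(log2(1522)) + 1 = 11
leading_zeros = num_bits - 1 = 10
binary(1522) = 10111110010

Elias gamma(1522) = '0000000000' + '10111110010' = 000000000010111110010 (21 bits)


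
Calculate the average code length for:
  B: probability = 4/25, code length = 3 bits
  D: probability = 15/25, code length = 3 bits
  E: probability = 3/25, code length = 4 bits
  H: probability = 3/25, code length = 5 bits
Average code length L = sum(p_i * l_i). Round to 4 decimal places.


Weighted contributions p_i * l_i:
  B: (4/25) * 3 = 12/25
  D: (15/25) * 3 = 45/25
  E: (3/25) * 4 = 12/25
  H: (3/25) * 5 = 15/25
Sum = (12 + 45 + 12 + 15)/25 = 84/25

L = 84/25 = 3.3600 bits/symbol


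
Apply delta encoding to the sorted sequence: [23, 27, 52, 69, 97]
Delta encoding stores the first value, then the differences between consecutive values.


First value: 23
Deltas:
  27 - 23 = 4
  52 - 27 = 25
  69 - 52 = 17
  97 - 69 = 28


Delta encoded: [23, 4, 25, 17, 28]


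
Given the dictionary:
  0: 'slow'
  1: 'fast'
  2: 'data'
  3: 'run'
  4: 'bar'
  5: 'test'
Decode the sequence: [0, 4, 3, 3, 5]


Look up each index in the dictionary:
  0 -> 'slow'
  4 -> 'bar'
  3 -> 'run'
  3 -> 'run'
  5 -> 'test'

Decoded: "slow bar run run test"


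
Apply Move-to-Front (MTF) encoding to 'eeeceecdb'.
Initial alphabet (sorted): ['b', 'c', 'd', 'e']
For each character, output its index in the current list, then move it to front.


MTF encoding:
'e': index 3 in ['b', 'c', 'd', 'e'] -> ['e', 'b', 'c', 'd']
'e': index 0 in ['e', 'b', 'c', 'd'] -> ['e', 'b', 'c', 'd']
'e': index 0 in ['e', 'b', 'c', 'd'] -> ['e', 'b', 'c', 'd']
'c': index 2 in ['e', 'b', 'c', 'd'] -> ['c', 'e', 'b', 'd']
'e': index 1 in ['c', 'e', 'b', 'd'] -> ['e', 'c', 'b', 'd']
'e': index 0 in ['e', 'c', 'b', 'd'] -> ['e', 'c', 'b', 'd']
'c': index 1 in ['e', 'c', 'b', 'd'] -> ['c', 'e', 'b', 'd']
'd': index 3 in ['c', 'e', 'b', 'd'] -> ['d', 'c', 'e', 'b']
'b': index 3 in ['d', 'c', 'e', 'b'] -> ['b', 'd', 'c', 'e']


Output: [3, 0, 0, 2, 1, 0, 1, 3, 3]


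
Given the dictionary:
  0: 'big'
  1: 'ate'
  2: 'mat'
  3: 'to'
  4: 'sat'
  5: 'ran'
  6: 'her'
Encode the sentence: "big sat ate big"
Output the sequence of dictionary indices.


Look up each word in the dictionary:
  'big' -> 0
  'sat' -> 4
  'ate' -> 1
  'big' -> 0

Encoded: [0, 4, 1, 0]


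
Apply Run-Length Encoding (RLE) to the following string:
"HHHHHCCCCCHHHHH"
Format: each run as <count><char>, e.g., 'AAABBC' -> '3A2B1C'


Scanning runs left to right:
  i=0: run of 'H' x 5 -> '5H'
  i=5: run of 'C' x 5 -> '5C'
  i=10: run of 'H' x 5 -> '5H'

RLE = 5H5C5H


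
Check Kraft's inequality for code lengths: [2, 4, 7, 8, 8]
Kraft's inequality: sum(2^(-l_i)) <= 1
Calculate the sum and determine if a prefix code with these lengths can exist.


Sum = 2^(-2) + 2^(-4) + 2^(-7) + 2^(-8) + 2^(-8)
    = 0.25 + 0.0625 + 0.0078125 + 0.00390625 + 0.00390625
    = 84/256 = 0.328125
Since 0.328125 <= 1, Kraft's inequality IS satisfied.
A prefix code with these lengths CAN exist.

Kraft sum = 0.328125. Satisfied.


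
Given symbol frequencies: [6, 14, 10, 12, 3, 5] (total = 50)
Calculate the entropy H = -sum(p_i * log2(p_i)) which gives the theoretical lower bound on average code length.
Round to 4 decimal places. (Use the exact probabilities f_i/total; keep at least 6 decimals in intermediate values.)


Per-symbol terms -p_i * log2(p_i) with p_i = f_i/50:
  p = 6/50 = 0.120000: log2(p) = -3.058894, -p*log2(p) = 0.367067
  p = 14/50 = 0.280000: log2(p) = -1.836501, -p*log2(p) = 0.514220
  p = 10/50 = 0.200000: log2(p) = -2.321928, -p*log2(p) = 0.464386
  p = 12/50 = 0.240000: log2(p) = -2.058894, -p*log2(p) = 0.494134
  p = 3/50 = 0.060000: log2(p) = -4.058894, -p*log2(p) = 0.243534
  p = 5/50 = 0.100000: log2(p) = -3.321928, -p*log2(p) = 0.332193
H = 0.367067 + 0.514220 + 0.464386 + 0.494134 + 0.243534 + 0.332193 = 2.415534

H = 2.4155 bits/symbol


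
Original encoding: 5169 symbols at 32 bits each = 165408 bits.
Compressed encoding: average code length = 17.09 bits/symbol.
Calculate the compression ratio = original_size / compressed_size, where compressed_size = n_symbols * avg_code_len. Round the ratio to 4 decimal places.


original_size = n_symbols * orig_bits = 5169 * 32 = 165408 bits
compressed_size = n_symbols * avg_code_len = 5169 * 17.09 = 88338.21 bits
ratio = original_size / compressed_size = 165408 / 88338.21 = 1.8724

Compression ratio = 1.8724


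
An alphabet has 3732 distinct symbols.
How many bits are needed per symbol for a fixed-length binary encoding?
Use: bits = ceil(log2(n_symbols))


log2(3732) = 11.8657
Bracket: 2^11 = 2048 < 3732 <= 2^12 = 4096
So ceil(log2(3732)) = 12

bits = ceil(log2(3732)) = ceil(11.8657) = 12 bits


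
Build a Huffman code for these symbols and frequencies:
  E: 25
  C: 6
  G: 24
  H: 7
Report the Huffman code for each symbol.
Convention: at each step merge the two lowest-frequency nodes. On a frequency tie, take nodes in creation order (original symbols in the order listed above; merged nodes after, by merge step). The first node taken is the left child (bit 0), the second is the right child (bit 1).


Huffman tree construction:
Step 1: Merge C(6) + H(7) = 13
Step 2: Merge (C+H)(13) + G(24) = 37
Step 3: Merge E(25) + ((C+H)+G)(37) = 62
Read each symbol's code off the tree from the root (left child = 0, right child = 1).

Codes:
  E: 0 (length 1)
  C: 100 (length 3)
  G: 11 (length 2)
  H: 101 (length 3)
Average code length: 112/62 = 1.8065 bits/symbol


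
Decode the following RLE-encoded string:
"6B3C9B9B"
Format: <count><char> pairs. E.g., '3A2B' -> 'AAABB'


Expanding each <count><char> pair:
  6B -> 'BBBBBB'
  3C -> 'CCC'
  9B -> 'BBBBBBBBB'
  9B -> 'BBBBBBBBB'

Decoded = BBBBBBCCCBBBBBBBBBBBBBBBBBB


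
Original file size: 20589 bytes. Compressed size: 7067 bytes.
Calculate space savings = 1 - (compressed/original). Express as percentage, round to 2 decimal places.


ratio = compressed/original = 7067/20589 = 0.343242
savings = 1 - ratio = 1 - 0.343242 = 0.656758
as a percentage: 0.656758 * 100 = 65.68%

Space savings = 1 - 7067/20589 = 65.68%


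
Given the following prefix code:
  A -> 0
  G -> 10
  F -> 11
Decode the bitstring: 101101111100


Decoding step by step:
Bits 10 -> G
Bits 11 -> F
Bits 0 -> A
Bits 11 -> F
Bits 11 -> F
Bits 10 -> G
Bits 0 -> A


Decoded message: GFAFFGA


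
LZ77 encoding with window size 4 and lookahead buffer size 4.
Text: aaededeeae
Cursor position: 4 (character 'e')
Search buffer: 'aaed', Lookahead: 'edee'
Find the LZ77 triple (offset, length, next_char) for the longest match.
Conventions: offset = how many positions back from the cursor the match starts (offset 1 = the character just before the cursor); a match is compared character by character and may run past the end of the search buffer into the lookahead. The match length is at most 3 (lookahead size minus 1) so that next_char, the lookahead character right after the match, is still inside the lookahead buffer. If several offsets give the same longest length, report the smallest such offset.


Try each offset into the search buffer:
  offset=1 (pos 3, char 'd'): match length 0
  offset=2 (pos 2, char 'e'): match length 3
  offset=3 (pos 1, char 'a'): match length 0
  offset=4 (pos 0, char 'a'): match length 0
Longest match has length 3 at offset 2.
next_char = character at position 4 + 3 = 7 -> 'e'

Best match: offset=2, length=3 (matching 'ede' starting at position 2)
LZ77 triple: (2, 3, 'e')


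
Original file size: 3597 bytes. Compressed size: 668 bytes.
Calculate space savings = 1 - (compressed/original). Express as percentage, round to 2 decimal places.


ratio = compressed/original = 668/3597 = 0.18571
savings = 1 - ratio = 1 - 0.18571 = 0.81429
as a percentage: 0.81429 * 100 = 81.43%

Space savings = 1 - 668/3597 = 81.43%


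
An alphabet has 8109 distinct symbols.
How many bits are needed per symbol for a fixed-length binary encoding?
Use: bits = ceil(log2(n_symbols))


log2(8109) = 12.9853
Bracket: 2^12 = 4096 < 8109 <= 2^13 = 8192
So ceil(log2(8109)) = 13

bits = ceil(log2(8109)) = ceil(12.9853) = 13 bits


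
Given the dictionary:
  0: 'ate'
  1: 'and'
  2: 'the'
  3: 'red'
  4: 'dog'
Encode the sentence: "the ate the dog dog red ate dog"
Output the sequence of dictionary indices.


Look up each word in the dictionary:
  'the' -> 2
  'ate' -> 0
  'the' -> 2
  'dog' -> 4
  'dog' -> 4
  'red' -> 3
  'ate' -> 0
  'dog' -> 4

Encoded: [2, 0, 2, 4, 4, 3, 0, 4]


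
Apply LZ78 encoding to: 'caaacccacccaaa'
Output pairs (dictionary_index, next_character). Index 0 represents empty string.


LZ78 encoding steps:
Dictionary: {0: ''}
Step 1: w='' (idx 0), next='c' -> output (0, 'c'), add 'c' as idx 1
Step 2: w='' (idx 0), next='a' -> output (0, 'a'), add 'a' as idx 2
Step 3: w='a' (idx 2), next='a' -> output (2, 'a'), add 'aa' as idx 3
Step 4: w='c' (idx 1), next='c' -> output (1, 'c'), add 'cc' as idx 4
Step 5: w='c' (idx 1), next='a' -> output (1, 'a'), add 'ca' as idx 5
Step 6: w='cc' (idx 4), next='c' -> output (4, 'c'), add 'ccc' as idx 6
Step 7: w='aa' (idx 3), next='a' -> output (3, 'a'), add 'aaa' as idx 7


Encoded: [(0, 'c'), (0, 'a'), (2, 'a'), (1, 'c'), (1, 'a'), (4, 'c'), (3, 'a')]


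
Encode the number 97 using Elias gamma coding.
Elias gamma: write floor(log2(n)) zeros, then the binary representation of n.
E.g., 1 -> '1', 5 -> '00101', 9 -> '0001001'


num_bits = floor(log2(97)) + 1 = 7
leading_zeros = num_bits - 1 = 6
binary(97) = 1100001

Elias gamma(97) = '000000' + '1100001' = 0000001100001 (13 bits)


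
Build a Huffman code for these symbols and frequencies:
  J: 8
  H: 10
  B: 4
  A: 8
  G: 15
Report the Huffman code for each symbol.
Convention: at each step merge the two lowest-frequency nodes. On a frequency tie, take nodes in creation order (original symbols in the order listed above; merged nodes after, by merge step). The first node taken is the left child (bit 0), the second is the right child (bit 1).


Huffman tree construction:
Step 1: Merge B(4) + J(8) = 12
Step 2: Merge A(8) + H(10) = 18
Step 3: Merge (B+J)(12) + G(15) = 27
Step 4: Merge (A+H)(18) + ((B+J)+G)(27) = 45
Read each symbol's code off the tree from the root (left child = 0, right child = 1).

Codes:
  J: 101 (length 3)
  H: 01 (length 2)
  B: 100 (length 3)
  A: 00 (length 2)
  G: 11 (length 2)
Average code length: 102/45 = 2.2667 bits/symbol


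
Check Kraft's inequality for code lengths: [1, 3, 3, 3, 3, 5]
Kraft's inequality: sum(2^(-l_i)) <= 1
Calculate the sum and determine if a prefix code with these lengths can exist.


Sum = 2^(-1) + 2^(-3) + 2^(-3) + 2^(-3) + 2^(-3) + 2^(-5)
    = 0.5 + 0.125 + 0.125 + 0.125 + 0.125 + 0.03125
    = 33/32 = 1.03125
Since 1.03125 > 1, Kraft's inequality is NOT satisfied.
A prefix code with these lengths CANNOT exist.

Kraft sum = 1.03125. Not satisfied.


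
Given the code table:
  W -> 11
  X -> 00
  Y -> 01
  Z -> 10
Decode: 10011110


Decoding:
10 -> Z
01 -> Y
11 -> W
10 -> Z


Result: ZYWZ


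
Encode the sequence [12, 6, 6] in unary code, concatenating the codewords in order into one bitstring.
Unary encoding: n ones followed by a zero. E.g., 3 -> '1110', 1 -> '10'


Encode each number as n ones followed by a terminating 0:
  12 -> 1111111111110 (13 bits)
  6 -> 1111110 (7 bits)
  6 -> 1111110 (7 bits)
Total length = 13 + 7 + 7 = 27 bits.

Unary([12, 6, 6]) = 111111111111011111101111110 (27 bits)


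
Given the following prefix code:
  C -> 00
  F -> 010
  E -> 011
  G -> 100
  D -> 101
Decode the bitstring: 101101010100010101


Decoding step by step:
Bits 101 -> D
Bits 101 -> D
Bits 010 -> F
Bits 100 -> G
Bits 010 -> F
Bits 101 -> D


Decoded message: DDFGFD


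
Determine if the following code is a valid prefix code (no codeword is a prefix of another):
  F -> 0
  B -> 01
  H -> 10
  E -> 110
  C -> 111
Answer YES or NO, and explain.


Checking each pair (does one codeword prefix another?):
  F='0' vs B='01': prefix -- VIOLATION

NO -- this is NOT a valid prefix code. F (0) is a prefix of B (01).


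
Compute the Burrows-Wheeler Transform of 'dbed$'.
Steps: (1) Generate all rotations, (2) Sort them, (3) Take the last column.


Rotations (sorted):
  0: $dbed -> last char: d
  1: bed$d -> last char: d
  2: d$dbe -> last char: e
  3: dbed$ -> last char: $
  4: ed$db -> last char: b


BWT = dde$b


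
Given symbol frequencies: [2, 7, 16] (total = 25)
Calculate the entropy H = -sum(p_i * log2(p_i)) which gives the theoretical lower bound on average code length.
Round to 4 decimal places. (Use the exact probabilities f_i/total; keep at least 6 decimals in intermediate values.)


Per-symbol terms -p_i * log2(p_i) with p_i = f_i/25:
  p = 2/25 = 0.080000: log2(p) = -3.643856, -p*log2(p) = 0.291508
  p = 7/25 = 0.280000: log2(p) = -1.836501, -p*log2(p) = 0.514220
  p = 16/25 = 0.640000: log2(p) = -0.643856, -p*log2(p) = 0.412068
H = 0.291508 + 0.514220 + 0.412068 = 1.217796

H = 1.2178 bits/symbol


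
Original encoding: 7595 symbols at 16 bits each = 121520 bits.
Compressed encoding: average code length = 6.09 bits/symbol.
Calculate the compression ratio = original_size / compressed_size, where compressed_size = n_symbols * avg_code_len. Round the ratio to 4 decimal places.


original_size = n_symbols * orig_bits = 7595 * 16 = 121520 bits
compressed_size = n_symbols * avg_code_len = 7595 * 6.09 = 46253.55 bits
ratio = original_size / compressed_size = 121520 / 46253.55 = 2.6273

Compression ratio = 2.6273


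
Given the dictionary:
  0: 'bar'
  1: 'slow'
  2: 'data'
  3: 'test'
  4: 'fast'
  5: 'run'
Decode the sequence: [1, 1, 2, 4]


Look up each index in the dictionary:
  1 -> 'slow'
  1 -> 'slow'
  2 -> 'data'
  4 -> 'fast'

Decoded: "slow slow data fast"


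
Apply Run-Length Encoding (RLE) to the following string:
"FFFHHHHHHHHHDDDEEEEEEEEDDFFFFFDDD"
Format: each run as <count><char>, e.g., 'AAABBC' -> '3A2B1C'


Scanning runs left to right:
  i=0: run of 'F' x 3 -> '3F'
  i=3: run of 'H' x 9 -> '9H'
  i=12: run of 'D' x 3 -> '3D'
  i=15: run of 'E' x 8 -> '8E'
  i=23: run of 'D' x 2 -> '2D'
  i=25: run of 'F' x 5 -> '5F'
  i=30: run of 'D' x 3 -> '3D'

RLE = 3F9H3D8E2D5F3D


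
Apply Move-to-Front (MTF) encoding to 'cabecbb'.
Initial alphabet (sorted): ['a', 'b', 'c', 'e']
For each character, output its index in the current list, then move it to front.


MTF encoding:
'c': index 2 in ['a', 'b', 'c', 'e'] -> ['c', 'a', 'b', 'e']
'a': index 1 in ['c', 'a', 'b', 'e'] -> ['a', 'c', 'b', 'e']
'b': index 2 in ['a', 'c', 'b', 'e'] -> ['b', 'a', 'c', 'e']
'e': index 3 in ['b', 'a', 'c', 'e'] -> ['e', 'b', 'a', 'c']
'c': index 3 in ['e', 'b', 'a', 'c'] -> ['c', 'e', 'b', 'a']
'b': index 2 in ['c', 'e', 'b', 'a'] -> ['b', 'c', 'e', 'a']
'b': index 0 in ['b', 'c', 'e', 'a'] -> ['b', 'c', 'e', 'a']


Output: [2, 1, 2, 3, 3, 2, 0]


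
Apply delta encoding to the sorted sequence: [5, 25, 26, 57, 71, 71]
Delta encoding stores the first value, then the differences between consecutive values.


First value: 5
Deltas:
  25 - 5 = 20
  26 - 25 = 1
  57 - 26 = 31
  71 - 57 = 14
  71 - 71 = 0


Delta encoded: [5, 20, 1, 31, 14, 0]


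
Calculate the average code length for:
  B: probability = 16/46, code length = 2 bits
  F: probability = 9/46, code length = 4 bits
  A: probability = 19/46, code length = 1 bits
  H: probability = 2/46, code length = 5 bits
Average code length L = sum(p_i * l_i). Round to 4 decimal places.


Weighted contributions p_i * l_i:
  B: (16/46) * 2 = 32/46
  F: (9/46) * 4 = 36/46
  A: (19/46) * 1 = 19/46
  H: (2/46) * 5 = 10/46
Sum = (32 + 36 + 19 + 10)/46 = 97/46

L = 97/46 = 2.1087 bits/symbol


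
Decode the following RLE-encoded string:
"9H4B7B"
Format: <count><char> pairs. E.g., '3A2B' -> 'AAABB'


Expanding each <count><char> pair:
  9H -> 'HHHHHHHHH'
  4B -> 'BBBB'
  7B -> 'BBBBBBB'

Decoded = HHHHHHHHHBBBBBBBBBBB


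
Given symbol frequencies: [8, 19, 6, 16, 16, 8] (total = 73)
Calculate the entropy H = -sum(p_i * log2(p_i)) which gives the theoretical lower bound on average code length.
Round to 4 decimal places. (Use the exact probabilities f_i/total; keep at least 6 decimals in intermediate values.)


Per-symbol terms -p_i * log2(p_i) with p_i = f_i/73:
  p = 8/73 = 0.109589: log2(p) = -3.189825, -p*log2(p) = 0.349570
  p = 19/73 = 0.260274: log2(p) = -1.941897, -p*log2(p) = 0.505425
  p = 6/73 = 0.082192: log2(p) = -3.604862, -p*log2(p) = 0.296290
  p = 16/73 = 0.219178: log2(p) = -2.189825, -p*log2(p) = 0.479962
  p = 16/73 = 0.219178: log2(p) = -2.189825, -p*log2(p) = 0.479962
  p = 8/73 = 0.109589: log2(p) = -3.189825, -p*log2(p) = 0.349570
H = 0.349570 + 0.505425 + 0.296290 + 0.479962 + 0.479962 + 0.349570 = 2.460779

H = 2.4608 bits/symbol


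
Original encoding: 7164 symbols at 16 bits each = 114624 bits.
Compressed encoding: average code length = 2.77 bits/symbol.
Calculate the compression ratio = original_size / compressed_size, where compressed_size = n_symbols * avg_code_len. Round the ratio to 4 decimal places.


original_size = n_symbols * orig_bits = 7164 * 16 = 114624 bits
compressed_size = n_symbols * avg_code_len = 7164 * 2.77 = 19844.28 bits
ratio = original_size / compressed_size = 114624 / 19844.28 = 5.7762

Compression ratio = 5.7762


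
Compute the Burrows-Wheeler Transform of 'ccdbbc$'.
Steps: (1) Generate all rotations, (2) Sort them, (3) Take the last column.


Rotations (sorted):
  0: $ccdbbc -> last char: c
  1: bbc$ccd -> last char: d
  2: bc$ccdb -> last char: b
  3: c$ccdbb -> last char: b
  4: ccdbbc$ -> last char: $
  5: cdbbc$c -> last char: c
  6: dbbc$cc -> last char: c


BWT = cdbb$cc


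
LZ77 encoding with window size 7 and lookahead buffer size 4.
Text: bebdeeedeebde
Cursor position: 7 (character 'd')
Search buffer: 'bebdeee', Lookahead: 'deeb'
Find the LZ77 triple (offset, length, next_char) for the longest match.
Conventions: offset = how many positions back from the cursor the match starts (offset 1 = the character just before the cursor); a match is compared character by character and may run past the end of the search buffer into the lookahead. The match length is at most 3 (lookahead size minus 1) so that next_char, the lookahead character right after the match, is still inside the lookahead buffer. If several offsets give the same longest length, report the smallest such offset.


Try each offset into the search buffer:
  offset=1 (pos 6, char 'e'): match length 0
  offset=2 (pos 5, char 'e'): match length 0
  offset=3 (pos 4, char 'e'): match length 0
  offset=4 (pos 3, char 'd'): match length 3
  offset=5 (pos 2, char 'b'): match length 0
  offset=6 (pos 1, char 'e'): match length 0
  offset=7 (pos 0, char 'b'): match length 0
Longest match has length 3 at offset 4.
next_char = character at position 7 + 3 = 10 -> 'b'

Best match: offset=4, length=3 (matching 'dee' starting at position 3)
LZ77 triple: (4, 3, 'b')


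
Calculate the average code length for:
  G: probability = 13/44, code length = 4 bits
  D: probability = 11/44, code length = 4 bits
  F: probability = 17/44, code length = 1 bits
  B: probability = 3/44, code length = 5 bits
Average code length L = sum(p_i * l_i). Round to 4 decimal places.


Weighted contributions p_i * l_i:
  G: (13/44) * 4 = 52/44
  D: (11/44) * 4 = 44/44
  F: (17/44) * 1 = 17/44
  B: (3/44) * 5 = 15/44
Sum = (52 + 44 + 17 + 15)/44 = 128/44

L = 128/44 = 2.9091 bits/symbol


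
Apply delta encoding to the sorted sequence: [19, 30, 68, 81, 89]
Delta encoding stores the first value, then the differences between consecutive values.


First value: 19
Deltas:
  30 - 19 = 11
  68 - 30 = 38
  81 - 68 = 13
  89 - 81 = 8


Delta encoded: [19, 11, 38, 13, 8]


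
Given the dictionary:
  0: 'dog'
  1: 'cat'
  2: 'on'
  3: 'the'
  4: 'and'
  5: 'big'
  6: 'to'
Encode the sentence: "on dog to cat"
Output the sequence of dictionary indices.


Look up each word in the dictionary:
  'on' -> 2
  'dog' -> 0
  'to' -> 6
  'cat' -> 1

Encoded: [2, 0, 6, 1]


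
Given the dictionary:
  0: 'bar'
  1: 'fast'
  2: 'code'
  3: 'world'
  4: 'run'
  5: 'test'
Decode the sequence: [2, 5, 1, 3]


Look up each index in the dictionary:
  2 -> 'code'
  5 -> 'test'
  1 -> 'fast'
  3 -> 'world'

Decoded: "code test fast world"


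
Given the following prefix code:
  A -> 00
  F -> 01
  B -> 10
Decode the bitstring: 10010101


Decoding step by step:
Bits 10 -> B
Bits 01 -> F
Bits 01 -> F
Bits 01 -> F


Decoded message: BFFF


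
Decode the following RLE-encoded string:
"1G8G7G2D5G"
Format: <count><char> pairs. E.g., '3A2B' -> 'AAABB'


Expanding each <count><char> pair:
  1G -> 'G'
  8G -> 'GGGGGGGG'
  7G -> 'GGGGGGG'
  2D -> 'DD'
  5G -> 'GGGGG'

Decoded = GGGGGGGGGGGGGGGGDDGGGGG


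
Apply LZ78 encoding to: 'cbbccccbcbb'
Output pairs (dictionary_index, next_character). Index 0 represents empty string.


LZ78 encoding steps:
Dictionary: {0: ''}
Step 1: w='' (idx 0), next='c' -> output (0, 'c'), add 'c' as idx 1
Step 2: w='' (idx 0), next='b' -> output (0, 'b'), add 'b' as idx 2
Step 3: w='b' (idx 2), next='c' -> output (2, 'c'), add 'bc' as idx 3
Step 4: w='c' (idx 1), next='c' -> output (1, 'c'), add 'cc' as idx 4
Step 5: w='c' (idx 1), next='b' -> output (1, 'b'), add 'cb' as idx 5
Step 6: w='cb' (idx 5), next='b' -> output (5, 'b'), add 'cbb' as idx 6


Encoded: [(0, 'c'), (0, 'b'), (2, 'c'), (1, 'c'), (1, 'b'), (5, 'b')]


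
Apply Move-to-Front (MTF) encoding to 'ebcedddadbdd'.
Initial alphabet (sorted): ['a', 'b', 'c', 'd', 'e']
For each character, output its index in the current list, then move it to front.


MTF encoding:
'e': index 4 in ['a', 'b', 'c', 'd', 'e'] -> ['e', 'a', 'b', 'c', 'd']
'b': index 2 in ['e', 'a', 'b', 'c', 'd'] -> ['b', 'e', 'a', 'c', 'd']
'c': index 3 in ['b', 'e', 'a', 'c', 'd'] -> ['c', 'b', 'e', 'a', 'd']
'e': index 2 in ['c', 'b', 'e', 'a', 'd'] -> ['e', 'c', 'b', 'a', 'd']
'd': index 4 in ['e', 'c', 'b', 'a', 'd'] -> ['d', 'e', 'c', 'b', 'a']
'd': index 0 in ['d', 'e', 'c', 'b', 'a'] -> ['d', 'e', 'c', 'b', 'a']
'd': index 0 in ['d', 'e', 'c', 'b', 'a'] -> ['d', 'e', 'c', 'b', 'a']
'a': index 4 in ['d', 'e', 'c', 'b', 'a'] -> ['a', 'd', 'e', 'c', 'b']
'd': index 1 in ['a', 'd', 'e', 'c', 'b'] -> ['d', 'a', 'e', 'c', 'b']
'b': index 4 in ['d', 'a', 'e', 'c', 'b'] -> ['b', 'd', 'a', 'e', 'c']
'd': index 1 in ['b', 'd', 'a', 'e', 'c'] -> ['d', 'b', 'a', 'e', 'c']
'd': index 0 in ['d', 'b', 'a', 'e', 'c'] -> ['d', 'b', 'a', 'e', 'c']


Output: [4, 2, 3, 2, 4, 0, 0, 4, 1, 4, 1, 0]


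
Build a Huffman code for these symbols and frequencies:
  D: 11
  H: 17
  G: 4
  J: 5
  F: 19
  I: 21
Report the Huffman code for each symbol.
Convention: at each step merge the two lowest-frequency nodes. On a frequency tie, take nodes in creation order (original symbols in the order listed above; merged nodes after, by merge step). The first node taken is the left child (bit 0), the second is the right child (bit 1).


Huffman tree construction:
Step 1: Merge G(4) + J(5) = 9
Step 2: Merge (G+J)(9) + D(11) = 20
Step 3: Merge H(17) + F(19) = 36
Step 4: Merge ((G+J)+D)(20) + I(21) = 41
Step 5: Merge (H+F)(36) + (((G+J)+D)+I)(41) = 77
Read each symbol's code off the tree from the root (left child = 0, right child = 1).

Codes:
  D: 101 (length 3)
  H: 00 (length 2)
  G: 1000 (length 4)
  J: 1001 (length 4)
  F: 01 (length 2)
  I: 11 (length 2)
Average code length: 183/77 = 2.3766 bits/symbol


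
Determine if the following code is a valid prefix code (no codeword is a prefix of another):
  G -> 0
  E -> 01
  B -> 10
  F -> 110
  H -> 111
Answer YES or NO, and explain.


Checking each pair (does one codeword prefix another?):
  G='0' vs E='01': prefix -- VIOLATION

NO -- this is NOT a valid prefix code. G (0) is a prefix of E (01).


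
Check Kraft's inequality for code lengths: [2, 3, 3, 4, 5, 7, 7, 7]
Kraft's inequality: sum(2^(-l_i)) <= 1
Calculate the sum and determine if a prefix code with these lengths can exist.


Sum = 2^(-2) + 2^(-3) + 2^(-3) + 2^(-4) + 2^(-5) + 2^(-7) + 2^(-7) + 2^(-7)
    = 0.25 + 0.125 + 0.125 + 0.0625 + 0.03125 + 0.0078125 + 0.0078125 + 0.0078125
    = 79/128 = 0.6171875
Since 0.6171875 <= 1, Kraft's inequality IS satisfied.
A prefix code with these lengths CAN exist.

Kraft sum = 0.6171875. Satisfied.


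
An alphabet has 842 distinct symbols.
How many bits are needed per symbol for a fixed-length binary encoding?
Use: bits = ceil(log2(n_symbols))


log2(842) = 9.7177
Bracket: 2^9 = 512 < 842 <= 2^10 = 1024
So ceil(log2(842)) = 10

bits = ceil(log2(842)) = ceil(9.7177) = 10 bits


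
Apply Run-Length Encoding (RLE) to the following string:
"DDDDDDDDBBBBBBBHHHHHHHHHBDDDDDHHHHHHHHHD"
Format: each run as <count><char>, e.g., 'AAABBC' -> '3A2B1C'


Scanning runs left to right:
  i=0: run of 'D' x 8 -> '8D'
  i=8: run of 'B' x 7 -> '7B'
  i=15: run of 'H' x 9 -> '9H'
  i=24: run of 'B' x 1 -> '1B'
  i=25: run of 'D' x 5 -> '5D'
  i=30: run of 'H' x 9 -> '9H'
  i=39: run of 'D' x 1 -> '1D'

RLE = 8D7B9H1B5D9H1D


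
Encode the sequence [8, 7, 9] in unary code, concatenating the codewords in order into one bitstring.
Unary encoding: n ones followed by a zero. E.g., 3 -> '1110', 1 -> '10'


Encode each number as n ones followed by a terminating 0:
  8 -> 111111110 (9 bits)
  7 -> 11111110 (8 bits)
  9 -> 1111111110 (10 bits)
Total length = 9 + 8 + 10 = 27 bits.

Unary([8, 7, 9]) = 111111110111111101111111110 (27 bits)


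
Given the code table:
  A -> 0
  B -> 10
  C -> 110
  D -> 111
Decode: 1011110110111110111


Decoding:
10 -> B
111 -> D
10 -> B
110 -> C
111 -> D
110 -> C
111 -> D


Result: BDBCDCD


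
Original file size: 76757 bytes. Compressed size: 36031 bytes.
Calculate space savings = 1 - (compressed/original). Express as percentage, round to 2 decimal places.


ratio = compressed/original = 36031/76757 = 0.469416
savings = 1 - ratio = 1 - 0.469416 = 0.530584
as a percentage: 0.530584 * 100 = 53.06%

Space savings = 1 - 36031/76757 = 53.06%


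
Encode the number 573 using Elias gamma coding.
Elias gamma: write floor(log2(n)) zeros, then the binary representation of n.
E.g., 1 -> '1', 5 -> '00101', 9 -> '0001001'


num_bits = floor(log2(573)) + 1 = 10
leading_zeros = num_bits - 1 = 9
binary(573) = 1000111101

Elias gamma(573) = '000000000' + '1000111101' = 0000000001000111101 (19 bits)


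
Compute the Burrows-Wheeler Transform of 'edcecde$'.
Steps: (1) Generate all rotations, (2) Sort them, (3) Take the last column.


Rotations (sorted):
  0: $edcecde -> last char: e
  1: cde$edce -> last char: e
  2: cecde$ed -> last char: d
  3: dcecde$e -> last char: e
  4: de$edcec -> last char: c
  5: e$edcecd -> last char: d
  6: ecde$edc -> last char: c
  7: edcecde$ -> last char: $


BWT = eedecdc$


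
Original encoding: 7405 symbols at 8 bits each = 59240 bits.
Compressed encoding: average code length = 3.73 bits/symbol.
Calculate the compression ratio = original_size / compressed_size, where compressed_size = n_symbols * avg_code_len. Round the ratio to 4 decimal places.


original_size = n_symbols * orig_bits = 7405 * 8 = 59240 bits
compressed_size = n_symbols * avg_code_len = 7405 * 3.73 = 27620.65 bits
ratio = original_size / compressed_size = 59240 / 27620.65 = 2.1448

Compression ratio = 2.1448


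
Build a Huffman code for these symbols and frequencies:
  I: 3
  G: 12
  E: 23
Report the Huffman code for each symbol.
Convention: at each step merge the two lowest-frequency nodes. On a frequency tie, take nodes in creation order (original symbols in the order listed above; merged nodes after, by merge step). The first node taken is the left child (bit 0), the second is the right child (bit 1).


Huffman tree construction:
Step 1: Merge I(3) + G(12) = 15
Step 2: Merge (I+G)(15) + E(23) = 38
Read each symbol's code off the tree from the root (left child = 0, right child = 1).

Codes:
  I: 00 (length 2)
  G: 01 (length 2)
  E: 1 (length 1)
Average code length: 53/38 = 1.3947 bits/symbol


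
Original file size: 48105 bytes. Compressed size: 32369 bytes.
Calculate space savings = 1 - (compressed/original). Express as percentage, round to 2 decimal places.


ratio = compressed/original = 32369/48105 = 0.672882
savings = 1 - ratio = 1 - 0.672882 = 0.327118
as a percentage: 0.327118 * 100 = 32.71%

Space savings = 1 - 32369/48105 = 32.71%


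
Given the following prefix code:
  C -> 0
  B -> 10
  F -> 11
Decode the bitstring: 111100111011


Decoding step by step:
Bits 11 -> F
Bits 11 -> F
Bits 0 -> C
Bits 0 -> C
Bits 11 -> F
Bits 10 -> B
Bits 11 -> F


Decoded message: FFCCFBF


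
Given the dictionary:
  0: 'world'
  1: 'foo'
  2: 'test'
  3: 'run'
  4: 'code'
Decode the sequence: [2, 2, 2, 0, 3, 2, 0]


Look up each index in the dictionary:
  2 -> 'test'
  2 -> 'test'
  2 -> 'test'
  0 -> 'world'
  3 -> 'run'
  2 -> 'test'
  0 -> 'world'

Decoded: "test test test world run test world"


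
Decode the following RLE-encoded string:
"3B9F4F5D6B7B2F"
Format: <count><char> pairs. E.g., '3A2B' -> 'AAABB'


Expanding each <count><char> pair:
  3B -> 'BBB'
  9F -> 'FFFFFFFFF'
  4F -> 'FFFF'
  5D -> 'DDDDD'
  6B -> 'BBBBBB'
  7B -> 'BBBBBBB'
  2F -> 'FF'

Decoded = BBBFFFFFFFFFFFFFDDDDDBBBBBBBBBBBBBFF


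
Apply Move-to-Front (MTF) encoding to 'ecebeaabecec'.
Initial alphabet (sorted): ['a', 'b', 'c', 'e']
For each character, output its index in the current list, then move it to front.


MTF encoding:
'e': index 3 in ['a', 'b', 'c', 'e'] -> ['e', 'a', 'b', 'c']
'c': index 3 in ['e', 'a', 'b', 'c'] -> ['c', 'e', 'a', 'b']
'e': index 1 in ['c', 'e', 'a', 'b'] -> ['e', 'c', 'a', 'b']
'b': index 3 in ['e', 'c', 'a', 'b'] -> ['b', 'e', 'c', 'a']
'e': index 1 in ['b', 'e', 'c', 'a'] -> ['e', 'b', 'c', 'a']
'a': index 3 in ['e', 'b', 'c', 'a'] -> ['a', 'e', 'b', 'c']
'a': index 0 in ['a', 'e', 'b', 'c'] -> ['a', 'e', 'b', 'c']
'b': index 2 in ['a', 'e', 'b', 'c'] -> ['b', 'a', 'e', 'c']
'e': index 2 in ['b', 'a', 'e', 'c'] -> ['e', 'b', 'a', 'c']
'c': index 3 in ['e', 'b', 'a', 'c'] -> ['c', 'e', 'b', 'a']
'e': index 1 in ['c', 'e', 'b', 'a'] -> ['e', 'c', 'b', 'a']
'c': index 1 in ['e', 'c', 'b', 'a'] -> ['c', 'e', 'b', 'a']


Output: [3, 3, 1, 3, 1, 3, 0, 2, 2, 3, 1, 1]
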